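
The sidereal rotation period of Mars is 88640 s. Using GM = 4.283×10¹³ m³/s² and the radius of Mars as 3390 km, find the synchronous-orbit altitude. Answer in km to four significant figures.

A synchronous orbit has period T, so by Kepler's third law a = (μT²/4π²)^(1/3).
μT²/4π² = 4.283×10¹³ × (8.864×10⁴)² / 39.48 = 8.524×10²¹ m³.
a = 2.043×10⁷ m = 20428 km.
Altitude h = a − R = 20428 − 3390 = 17038 km.

h_sync ≈ 17040 km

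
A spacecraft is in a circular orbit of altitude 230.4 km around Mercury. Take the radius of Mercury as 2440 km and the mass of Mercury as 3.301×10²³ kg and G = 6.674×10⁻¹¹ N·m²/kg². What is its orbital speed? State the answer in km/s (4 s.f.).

v ≈ 2.872 km/s

μ = GM = 6.674×10⁻¹¹ × 3.301×10²³ = 2.203×10¹³ m³/s².
r = 2440 + 230.4 = 2670.4 km = 2.6704×10⁶ m.
For a circular orbit v = √(μ/r) = √(2.203×10¹³ / 2.670×10⁶) = √(8.250×10⁶) = 2872 m/s.
That is 2.872 km/s.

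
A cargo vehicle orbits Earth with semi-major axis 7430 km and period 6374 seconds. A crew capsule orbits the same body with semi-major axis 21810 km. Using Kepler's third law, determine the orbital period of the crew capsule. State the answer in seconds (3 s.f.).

T₂ ≈ 32100 seconds

Kepler's third law: T² ∝ a³, so T₂ = T₁ (a₂/a₁)^(3/2).
a₂/a₁ = 2.935, (a₂/a₁)^(3/2) = 5.029.
T₂ = 6374 × 5.029 = 32060 seconds.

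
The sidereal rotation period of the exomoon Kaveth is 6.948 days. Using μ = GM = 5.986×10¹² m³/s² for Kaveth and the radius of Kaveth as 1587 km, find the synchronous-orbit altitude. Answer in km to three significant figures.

h_sync ≈ 36400 km

T = 6.948 days = 6.003×10⁵ s.
A synchronous orbit has period T, so by Kepler's third law a = (μT²/4π²)^(1/3).
μT²/4π² = 5.986×10¹² × (6.003×10⁵)² / 39.48 = 5.464×10²² m³.
a = 3.795×10⁷ m = 37947 km.
Altitude h = a − R = 37947 − 1587 = 36360 km.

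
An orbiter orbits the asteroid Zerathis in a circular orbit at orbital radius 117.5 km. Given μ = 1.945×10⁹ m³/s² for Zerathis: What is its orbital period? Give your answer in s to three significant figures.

r = 117.5 km = 1.175×10⁵ m.
Kepler's third law: T = 2π√(r³/μ) = 2π√((1.175×10⁵)³ / 1.945×10⁹).
r³/μ = 8.341×10⁵ s², so T = 2π × 9.133×10² = 5.738×10³ s.

T ≈ 5740 s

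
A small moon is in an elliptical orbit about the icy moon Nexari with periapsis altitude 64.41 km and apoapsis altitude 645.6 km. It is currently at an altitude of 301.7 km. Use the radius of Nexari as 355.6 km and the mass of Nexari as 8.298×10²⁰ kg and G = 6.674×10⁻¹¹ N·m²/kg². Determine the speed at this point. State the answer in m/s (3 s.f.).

v ≈ 301 m/s

μ = GM = 6.674×10⁻¹¹ × 8.298×10²⁰ = 5.538×10¹⁰ m³/s².
r_p = 355.6 + 64.41 = 420.01 km = 4.2001×10⁵ m.
r_a = 355.6 + 645.6 = 1001.2 km = 1.0012×10⁶ m.
r = 355.6 + 301.7 = 657.30 km = 6.573×10⁵ m.
Semi-major axis a = (r_p + r_a)/2 = 710.61 km = 7.106×10⁵ m.
Vis-viva: v² = μ(2/r − 1/a) = 5.538×10¹⁰ × (3.043×10⁻⁶ − 1.407×10⁻⁶) = 9.058×10⁴ m²/s².
v = 301.0 m/s.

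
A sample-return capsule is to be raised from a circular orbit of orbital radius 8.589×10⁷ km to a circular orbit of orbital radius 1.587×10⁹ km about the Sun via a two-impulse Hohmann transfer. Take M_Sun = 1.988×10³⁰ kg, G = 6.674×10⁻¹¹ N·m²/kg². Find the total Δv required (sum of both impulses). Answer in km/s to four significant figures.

μ = GM = 6.674×10⁻¹¹ × 1.988×10³⁰ = 1.327×10²⁰ m³/s².
r₁ = 8.589×10⁷ km = 8.589×10¹⁰ m.
r₂ = 1.587×10⁹ km = 1.587×10¹² m.
Transfer ellipse a_t = (r₁ + r₂)/2 = 8.364×10¹¹ m.
At r₁: circular v_c1 = √(μ/r₁) = 39300 m/s; transfer-perihelion v_p = √[μ(2/r₁ − 1/a_t)] = 54140 m/s.
Δv₁ = v_p − v_c1 = 14830 m/s.
At r₂: circular v_c2 = √(μ/r₂) = 9144 m/s; transfer-aphelion v_a = √[μ(2/r₂ − 1/a_t)] = 2930 m/s.
Δv₂ = v_c2 − v_a = 6214 m/s.
Total Δv = Δv₁ + Δv₂ = 21050 m/s = 21.05 km/s.

Δv_total ≈ 21.05 km/s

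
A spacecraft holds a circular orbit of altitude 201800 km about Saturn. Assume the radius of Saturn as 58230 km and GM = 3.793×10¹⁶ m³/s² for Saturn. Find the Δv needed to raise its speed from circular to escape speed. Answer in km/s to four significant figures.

Δv ≈ 5.003 km/s

r = 58230 + 201800 = 260030 km = 2.6003×10⁸ m.
Circular speed v_c = √(μ/r) = 12080 m/s.
Escape speed v_esc = √(2μ/r) = √2 × v_c = 17080 m/s.
Δv = v_esc − v_c = 5003 m/s = 5.003 km/s.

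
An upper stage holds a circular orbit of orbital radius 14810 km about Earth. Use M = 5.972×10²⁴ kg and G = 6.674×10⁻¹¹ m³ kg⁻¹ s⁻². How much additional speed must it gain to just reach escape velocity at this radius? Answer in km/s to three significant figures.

Δv ≈ 2.15 km/s

μ = GM = 6.674×10⁻¹¹ × 5.972×10²⁴ = 3.986×10¹⁴ m³/s².
r = 14810 km = 1.481×10⁷ m.
Circular speed v_c = √(μ/r) = 5188 m/s.
Escape speed v_esc = √(2μ/r) = √2 × v_c = 7337 m/s.
Δv = v_esc − v_c = 2149 m/s = 2.149 km/s.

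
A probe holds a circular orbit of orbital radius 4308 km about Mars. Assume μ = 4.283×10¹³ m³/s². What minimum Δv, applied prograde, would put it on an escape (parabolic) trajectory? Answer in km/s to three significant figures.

Δv ≈ 1.31 km/s

r = 4308 km = 4.308×10⁶ m.
Circular speed v_c = √(μ/r) = 3153 m/s.
Escape speed v_esc = √(2μ/r) = √2 × v_c = 4459 m/s.
Δv = v_esc − v_c = 1306 m/s = 1.306 km/s.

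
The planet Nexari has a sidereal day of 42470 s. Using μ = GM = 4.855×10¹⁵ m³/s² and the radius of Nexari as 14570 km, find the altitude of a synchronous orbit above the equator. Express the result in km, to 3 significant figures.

A synchronous orbit has period T, so by Kepler's third law a = (μT²/4π²)^(1/3).
μT²/4π² = 4.855×10¹⁵ × (4.247×10⁴)² / 39.48 = 2.218×10²³ m³.
a = 6.053×10⁷ m = 60534 km.
Altitude h = a − R = 60534 − 14570 = 45964 km.

h_sync ≈ 46000 km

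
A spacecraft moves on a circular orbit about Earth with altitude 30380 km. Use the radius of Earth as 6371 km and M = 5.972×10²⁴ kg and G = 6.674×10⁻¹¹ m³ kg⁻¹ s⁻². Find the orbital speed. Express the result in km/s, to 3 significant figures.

v ≈ 3.29 km/s

μ = GM = 6.674×10⁻¹¹ × 5.972×10²⁴ = 3.986×10¹⁴ m³/s².
r = 6371 + 30380 = 36751 km = 3.6751×10⁷ m.
For a circular orbit v = √(μ/r) = √(3.986×10¹⁴ / 3.675×10⁷) = √(1.085×10⁷) = 3293 m/s.
That is 3.293 km/s.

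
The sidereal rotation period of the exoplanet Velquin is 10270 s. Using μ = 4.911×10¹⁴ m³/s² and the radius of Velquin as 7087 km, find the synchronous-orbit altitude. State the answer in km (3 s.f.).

h_sync ≈ 3860 km

A synchronous orbit has period T, so by Kepler's third law a = (μT²/4π²)^(1/3).
μT²/4π² = 4.911×10¹⁴ × (1.027×10⁴)² / 39.48 = 1.312×10²¹ m³.
a = 1.095×10⁷ m = 10948 km.
Altitude h = a − R = 10948 − 7087 = 3860.6 km.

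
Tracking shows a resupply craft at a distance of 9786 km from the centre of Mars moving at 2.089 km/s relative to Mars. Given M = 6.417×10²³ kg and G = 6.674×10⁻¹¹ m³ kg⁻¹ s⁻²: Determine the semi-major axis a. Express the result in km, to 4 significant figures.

a ≈ 9758 km

μ = GM = 6.674×10⁻¹¹ × 6.417×10²³ = 4.283×10¹³ m³/s².
r = 9.786×10⁶ m.
Vis-viva rearranged: 1/a = 2/r − v²/μ = 2.044×10⁻⁷ − 1.019×10⁻⁷ = 1.025×10⁻⁷ m⁻¹.
a = 9.758×10⁶ m = 9758.3 km.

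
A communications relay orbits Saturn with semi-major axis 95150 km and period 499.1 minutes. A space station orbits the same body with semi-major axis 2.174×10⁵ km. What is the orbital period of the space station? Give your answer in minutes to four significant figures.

Kepler's third law: T² ∝ a³, so T₂ = T₁ (a₂/a₁)^(3/2).
a₂/a₁ = 2.285, (a₂/a₁)^(3/2) = 3.454.
T₂ = 499.1 × 3.454 = 1724 minutes.

T₂ ≈ 1724 minutes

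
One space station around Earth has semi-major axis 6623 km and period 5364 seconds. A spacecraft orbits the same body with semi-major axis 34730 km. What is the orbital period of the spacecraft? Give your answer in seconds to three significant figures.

Kepler's third law: T² ∝ a³, so T₂ = T₁ (a₂/a₁)^(3/2).
a₂/a₁ = 5.244, (a₂/a₁)^(3/2) = 12.01.
T₂ = 5364 × 12.01 = 64410 seconds.

T₂ ≈ 64400 seconds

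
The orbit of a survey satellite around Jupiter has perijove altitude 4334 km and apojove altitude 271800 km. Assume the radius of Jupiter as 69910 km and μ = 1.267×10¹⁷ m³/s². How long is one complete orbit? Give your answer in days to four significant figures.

r_p = 69910 + 4334 = 74244 km = 7.4244×10⁷ m.
r_a = 69910 + 271800 = 341710 km = 3.4171×10⁸ m.
Semi-major axis a = (r_p + r_a)/2 = (74244 + 3.4171×10⁵)/2 = 2.0798×10⁵ km = 2.080×10⁸ m.
By Kepler's third law T = 2π√(a³/μ) = 2π × 8.426×10³ = 5.294×10⁴ s.
= 0.6128 days.

T ≈ 0.6128 days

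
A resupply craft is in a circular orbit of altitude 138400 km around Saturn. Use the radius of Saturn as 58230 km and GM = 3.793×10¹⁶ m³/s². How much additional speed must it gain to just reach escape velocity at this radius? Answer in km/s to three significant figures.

r = 58230 + 138400 = 196630 km = 1.9663×10⁸ m.
Circular speed v_c = √(μ/r) = 13890 m/s.
Escape speed v_esc = √(2μ/r) = √2 × v_c = 19640 m/s.
Δv = v_esc − v_c = 5753 m/s = 5.753 km/s.

Δv ≈ 5.75 km/s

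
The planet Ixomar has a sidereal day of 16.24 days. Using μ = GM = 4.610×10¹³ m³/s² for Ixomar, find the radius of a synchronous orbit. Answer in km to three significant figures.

r_sync ≈ 1.32×10⁵ km

T = 16.24 days = 1.403×10⁶ s.
A synchronous orbit has period T, so by Kepler's third law a = (μT²/4π²)^(1/3).
μT²/4π² = 4.610×10¹³ × (1.403×10⁶)² / 39.48 = 2.299×10²⁴ m³.
a = 1.320×10⁸ m = 1.3198×10⁵ km.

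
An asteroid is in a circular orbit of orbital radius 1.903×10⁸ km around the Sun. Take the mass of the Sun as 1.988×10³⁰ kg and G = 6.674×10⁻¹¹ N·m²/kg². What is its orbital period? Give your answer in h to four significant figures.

μ = GM = 6.674×10⁻¹¹ × 1.988×10³⁰ = 1.327×10²⁰ m³/s².
r = 1.903×10⁸ km = 1.903×10¹¹ m.
Kepler's third law: T = 2π√(r³/μ) = 2π√((1.903×10¹¹)³ / 1.327×10²⁰).
r³/μ = 5.194×10¹³ s², so T = 2π × 7.207×10⁶ = 4.528×10⁷ s.
Converting: 4.528×10⁷ s ÷ 3600 = 12580 h.

T ≈ 12580 h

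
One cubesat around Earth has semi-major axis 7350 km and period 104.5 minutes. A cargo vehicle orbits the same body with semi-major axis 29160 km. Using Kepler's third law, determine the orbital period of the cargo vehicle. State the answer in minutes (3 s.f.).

T₂ ≈ 826 minutes

Kepler's third law: T² ∝ a³, so T₂ = T₁ (a₂/a₁)^(3/2).
a₂/a₁ = 3.967, (a₂/a₁)^(3/2) = 7.902.
T₂ = 104.5 × 7.902 = 825.8 minutes.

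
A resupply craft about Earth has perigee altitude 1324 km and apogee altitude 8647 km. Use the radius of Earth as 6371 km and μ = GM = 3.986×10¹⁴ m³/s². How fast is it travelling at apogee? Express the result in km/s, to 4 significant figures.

r_p = 6371 + 1324 = 7695.0 km = 7.6950×10⁶ m.
r_a = 6371 + 8647 = 15018 km = 1.5018×10⁷ m.
Semi-major axis a = (r_p + r_a)/2 = 11356 km = 1.136×10⁷ m.
Vis-viva: v² = μ(2/r − 1/a) = 3.986×10¹⁴ × (1.332×10⁻⁷ − 8.806×10⁻⁸) = 1.798×10⁷ m²/s².
v = 4241 m/s = 4.241 km/s.

v ≈ 4.241 km/s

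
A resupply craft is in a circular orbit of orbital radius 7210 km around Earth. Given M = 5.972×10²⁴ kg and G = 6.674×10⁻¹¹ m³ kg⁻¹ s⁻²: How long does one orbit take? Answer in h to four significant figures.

T ≈ 1.692 h

μ = GM = 6.674×10⁻¹¹ × 5.972×10²⁴ = 3.986×10¹⁴ m³/s².
r = 7210 km = 7.210×10⁶ m.
Kepler's third law: T = 2π√(r³/μ) = 2π√((7.210×10⁶)³ / 3.986×10¹⁴).
r³/μ = 9.404×10⁵ s², so T = 2π × 9.697×10² = 6.093×10³ s.
Converting: 6.093×10³ s ÷ 3600 = 1.692 h.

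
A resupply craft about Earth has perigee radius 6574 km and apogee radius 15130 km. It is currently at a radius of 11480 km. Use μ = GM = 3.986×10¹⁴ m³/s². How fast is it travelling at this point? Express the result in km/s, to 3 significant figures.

Semi-major axis a = (r_p + r_a)/2 = 10852 km = 1.085×10⁷ m.
Vis-viva: v² = μ(2/r − 1/a) = 3.986×10¹⁴ × (1.742×10⁻⁷ − 9.215×10⁻⁸) = 3.271×10⁷ m²/s².
v = 5719 m/s = 5.719 km/s.

v ≈ 5.72 km/s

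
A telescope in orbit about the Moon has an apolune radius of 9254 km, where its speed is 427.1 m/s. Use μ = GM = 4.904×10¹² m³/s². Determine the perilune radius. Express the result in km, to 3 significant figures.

r_a = 9.254×10⁶ m.
Specific energy ε = v²/2 − μ/r = -4.387×10⁵ J/kg, so a = −μ/(2ε) = 5.589×10⁶ m.
The apsides satisfy r_p + r_a = 2a, so the perilune radius is 2a − r_a = 1.924×10⁶ m = 1923.8 km.

perilune radius ≈ 1920 km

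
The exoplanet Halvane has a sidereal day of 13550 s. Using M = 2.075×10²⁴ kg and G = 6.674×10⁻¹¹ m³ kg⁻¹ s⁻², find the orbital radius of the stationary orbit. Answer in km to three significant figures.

r_sync ≈ 8640 km

μ = GM = 6.674×10⁻¹¹ × 2.075×10²⁴ = 1.385×10¹⁴ m³/s².
A synchronous orbit has period T, so by Kepler's third law a = (μT²/4π²)^(1/3).
μT²/4π² = 1.385×10¹⁴ × (1.355×10⁴)² / 39.48 = 6.441×10²⁰ m³.
a = 8.636×10⁶ m = 8635.9 km.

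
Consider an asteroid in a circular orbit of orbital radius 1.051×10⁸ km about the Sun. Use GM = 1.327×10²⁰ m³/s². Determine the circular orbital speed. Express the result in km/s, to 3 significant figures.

v ≈ 35.5 km/s

r = 1.051×10⁸ km = 1.051×10¹¹ m.
For a circular orbit v = √(μ/r) = √(1.327×10²⁰ / 1.051×10¹¹) = √(1.263×10⁹) = 35530 m/s.
That is 35.53 km/s.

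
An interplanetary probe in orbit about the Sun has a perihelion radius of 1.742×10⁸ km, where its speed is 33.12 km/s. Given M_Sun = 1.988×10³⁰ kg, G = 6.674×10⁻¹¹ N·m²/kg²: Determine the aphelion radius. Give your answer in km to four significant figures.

μ = GM = 6.674×10⁻¹¹ × 1.988×10³⁰ = 1.327×10²⁰ m³/s².
r_p = 1.742×10¹¹ m.
Specific energy ε = v²/2 − μ/r = -2.132×10⁸ J/kg, so a = −μ/(2ε) = 3.112×10¹¹ m.
The apsides satisfy r_p + r_a = 2a, so the aphelion radius is 2a − r_p = 4.482×10¹¹ m = 4.4818×10⁸ km.

aphelion radius ≈ 4.482×10⁸ km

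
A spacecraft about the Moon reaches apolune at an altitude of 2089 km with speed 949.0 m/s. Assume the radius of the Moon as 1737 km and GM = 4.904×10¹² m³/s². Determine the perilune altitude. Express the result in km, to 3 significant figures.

perilune altitude ≈ 335 km

r_a = 1737 + 2089 = 3826.0 km = 3.826×10⁶ m.
Specific energy ε = v²/2 − μ/r = -8.315×10⁵ J/kg, so a = −μ/(2ε) = 2.949×10⁶ m.
The apsides satisfy r_p + r_a = 2a, so the perilune radius is 2a − r_a = 2.072×10⁶ m = 2072.1 km.
Perilune altitude = 2072.1 − 1737 = 335.09 km.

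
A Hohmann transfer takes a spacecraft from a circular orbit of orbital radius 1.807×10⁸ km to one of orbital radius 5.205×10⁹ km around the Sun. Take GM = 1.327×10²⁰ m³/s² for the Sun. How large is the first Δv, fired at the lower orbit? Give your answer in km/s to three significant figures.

r₁ = 1.807×10⁸ km = 1.807×10¹¹ m.
r₂ = 5.205×10⁹ km = 5.205×10¹² m.
Transfer ellipse a_t = (r₁ + r₂)/2 = 2.693×10¹² m.
At r₁: circular v_c1 = √(μ/r₁) = 27100 m/s; transfer-perihelion v_p = √[μ(2/r₁ − 1/a_t)] = 37680 m/s.
Δv₁ = v_p − v_c1 = 10580 m/s.
= 10.58 km/s.

Δv ≈ 10.6 km/s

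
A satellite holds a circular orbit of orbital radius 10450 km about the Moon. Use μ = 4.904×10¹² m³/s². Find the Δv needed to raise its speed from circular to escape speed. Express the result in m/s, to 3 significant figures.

r = 10450 km = 1.045×10⁷ m.
Circular speed v_c = √(μ/r) = 685.0 m/s.
Escape speed v_esc = √(2μ/r) = √2 × v_c = 968.8 m/s.
Δv = v_esc − v_c = 283.8 m/s.

Δv ≈ 284 m/s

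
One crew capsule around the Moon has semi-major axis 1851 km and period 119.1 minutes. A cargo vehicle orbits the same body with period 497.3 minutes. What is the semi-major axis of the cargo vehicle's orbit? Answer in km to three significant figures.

Kepler's third law: a³ ∝ T², so a₂ = a₁ (T₂/T₁)^(2/3).
T₂/T₁ = 4.175, (T₂/T₁)^(2/3) = 2.593.
a₂ = 1851 × 2.593 = 4800 km.

a₂ ≈ 4800 km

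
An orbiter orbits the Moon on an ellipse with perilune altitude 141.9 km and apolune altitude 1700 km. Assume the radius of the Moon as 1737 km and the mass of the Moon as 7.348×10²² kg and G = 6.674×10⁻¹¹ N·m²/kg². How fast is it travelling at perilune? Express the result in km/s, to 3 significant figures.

v ≈ 1.84 km/s

μ = GM = 6.674×10⁻¹¹ × 7.348×10²² = 4.904×10¹² m³/s².
r_p = 1737 + 141.9 = 1878.9 km = 1.8789×10⁶ m.
r_a = 1737 + 1700 = 3437.0 km = 3.4370×10⁶ m.
Semi-major axis a = (r_p + r_a)/2 = 2657.9 km = 2.658×10⁶ m.
Vis-viva: v² = μ(2/r − 1/a) = 4.904×10¹² × (1.064×10⁻⁶ − 3.762×10⁻⁷) = 3.375×10⁶ m²/s².
v = 1837 m/s = 1.837 km/s.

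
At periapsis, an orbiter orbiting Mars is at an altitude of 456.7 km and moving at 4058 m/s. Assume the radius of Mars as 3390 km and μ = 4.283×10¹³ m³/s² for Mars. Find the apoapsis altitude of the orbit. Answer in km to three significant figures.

r_p = 3390 + 456.7 = 3846.7 km = 3.847×10⁶ m.
Specific energy ε = v²/2 − μ/r = -2.901×10⁶ J/kg, so a = −μ/(2ε) = 7.383×10⁶ m.
The apsides satisfy r_p + r_a = 2a, so the apoapsis radius is 2a − r_p = 1.092×10⁷ m = 10920 km.
Apoapsis altitude = 10920 − 3390 = 7529.5 km.

apoapsis altitude ≈ 7530 km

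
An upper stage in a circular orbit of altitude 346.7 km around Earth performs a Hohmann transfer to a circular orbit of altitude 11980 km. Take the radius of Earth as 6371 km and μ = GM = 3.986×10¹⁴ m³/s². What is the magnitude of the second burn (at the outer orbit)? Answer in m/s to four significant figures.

Δv ≈ 1249 m/s

r₁ = 6371 + 346.7 = 6717.7 km = 6.7177×10⁶ m.
r₂ = 6371 + 11980 = 18351 km = 1.8351×10⁷ m.
Transfer ellipse a_t = (r₁ + r₂)/2 = 1.253×10⁷ m.
At r₁: circular v_c1 = √(μ/r₁) = 7703 m/s; transfer-perigee v_p = √[μ(2/r₁ − 1/a_t)] = 9320 m/s.
At r₂: circular v_c2 = √(μ/r₂) = 4661 m/s; transfer-apogee v_a = √[μ(2/r₂ − 1/a_t)] = 3412 m/s.
Δv₂ = v_c2 − v_a = 1249 m/s.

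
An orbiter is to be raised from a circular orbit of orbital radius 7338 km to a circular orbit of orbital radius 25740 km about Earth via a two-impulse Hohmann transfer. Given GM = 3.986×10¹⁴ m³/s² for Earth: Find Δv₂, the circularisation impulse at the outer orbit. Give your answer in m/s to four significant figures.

r₁ = 7338 km = 7.338×10⁶ m.
r₂ = 25740 km = 2.574×10⁷ m.
Transfer ellipse a_t = (r₁ + r₂)/2 = 1.654×10⁷ m.
At r₁: circular v_c1 = √(μ/r₁) = 7370 m/s; transfer-perigee v_p = √[μ(2/r₁ − 1/a_t)] = 9195 m/s.
At r₂: circular v_c2 = √(μ/r₂) = 3935 m/s; transfer-apogee v_a = √[μ(2/r₂ − 1/a_t)] = 2621 m/s.
Δv₂ = v_c2 − v_a = 1314 m/s.

Δv ≈ 1314 m/s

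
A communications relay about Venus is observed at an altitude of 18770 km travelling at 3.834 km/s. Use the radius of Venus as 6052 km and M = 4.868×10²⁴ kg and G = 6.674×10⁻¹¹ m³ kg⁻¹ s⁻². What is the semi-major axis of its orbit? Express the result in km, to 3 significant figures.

a ≈ 28300 km

μ = GM = 6.674×10⁻¹¹ × 4.868×10²⁴ = 3.249×10¹⁴ m³/s².
r = 6052 + 18770 = 24822 km = 2.482×10⁷ m.
Vis-viva rearranged: 1/a = 2/r − v²/μ = 8.057×10⁻⁸ − 4.524×10⁻⁸ = 3.533×10⁻⁸ m⁻¹.
a = 2.831×10⁷ m = 28305 km.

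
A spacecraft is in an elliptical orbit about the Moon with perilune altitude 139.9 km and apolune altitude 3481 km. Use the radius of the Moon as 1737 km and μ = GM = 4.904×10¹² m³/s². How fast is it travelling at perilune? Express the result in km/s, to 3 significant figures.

v ≈ 1.96 km/s

r_p = 1737 + 139.9 = 1876.9 km = 1.8769×10⁶ m.
r_a = 1737 + 3481 = 5218.0 km = 5.2180×10⁶ m.
Semi-major axis a = (r_p + r_a)/2 = 3547.4 km = 3.547×10⁶ m.
Vis-viva: v² = μ(2/r − 1/a) = 4.904×10¹² × (1.066×10⁻⁶ − 2.819×10⁻⁷) = 3.843×10⁶ m²/s².
v = 1960 m/s = 1.960 km/s.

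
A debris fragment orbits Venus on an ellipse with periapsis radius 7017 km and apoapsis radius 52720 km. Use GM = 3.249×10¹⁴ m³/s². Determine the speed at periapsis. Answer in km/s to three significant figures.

v ≈ 9.04 km/s

Semi-major axis a = (r_p + r_a)/2 = 29868 km = 2.987×10⁷ m.
Vis-viva: v² = μ(2/r − 1/a) = 3.249×10¹⁴ × (2.850×10⁻⁷ − 3.348×10⁻⁸) = 8.173×10⁷ m²/s².
v = 9040 m/s = 9.040 km/s.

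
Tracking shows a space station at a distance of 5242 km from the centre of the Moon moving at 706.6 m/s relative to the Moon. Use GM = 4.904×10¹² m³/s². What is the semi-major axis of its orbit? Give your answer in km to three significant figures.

r = 5.242×10⁶ m.
Specific orbital energy ε = v²/2 − μ/r = (706.6)²/2 − 4.904×10¹²/5.242×10⁶ = -6.859×10⁵ J/kg.
Since ε = −μ/(2a), a = −μ/(2ε) = 3.575×10⁶ m = 3575.0 km.

a ≈ 3570 km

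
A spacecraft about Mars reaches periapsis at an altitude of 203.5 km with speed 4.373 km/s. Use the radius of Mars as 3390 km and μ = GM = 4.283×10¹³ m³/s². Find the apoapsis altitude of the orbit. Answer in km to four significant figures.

apoapsis altitude ≈ 11190 km

r_p = 3390 + 203.5 = 3593.5 km = 3.594×10⁶ m.
Specific energy ε = v²/2 − μ/r = -2.357×10⁶ J/kg, so a = −μ/(2ε) = 9.085×10⁶ m.
The apsides satisfy r_p + r_a = 2a, so the apoapsis radius is 2a − r_p = 1.458×10⁷ m = 14577 km.
Apoapsis altitude = 14577 − 3390 = 11187 km.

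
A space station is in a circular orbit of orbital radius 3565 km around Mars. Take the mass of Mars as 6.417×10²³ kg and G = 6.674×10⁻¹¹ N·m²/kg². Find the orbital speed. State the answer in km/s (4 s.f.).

v ≈ 3.466 km/s

μ = GM = 6.674×10⁻¹¹ × 6.417×10²³ = 4.283×10¹³ m³/s².
r = 3565 km = 3.565×10⁶ m.
For a circular orbit v = √(μ/r) = √(4.283×10¹³ / 3.565×10⁶) = √(1.201×10⁷) = 3466 m/s.
That is 3.466 km/s.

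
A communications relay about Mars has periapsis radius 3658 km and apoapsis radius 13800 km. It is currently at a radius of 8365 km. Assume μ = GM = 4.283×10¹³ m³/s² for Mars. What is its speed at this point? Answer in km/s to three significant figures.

v ≈ 2.31 km/s

Semi-major axis a = (r_p + r_a)/2 = 8729.0 km = 8.729×10⁶ m.
Vis-viva: v² = μ(2/r − 1/a) = 4.283×10¹³ × (2.391×10⁻⁷ − 1.146×10⁻⁷) = 5.334×10⁶ m²/s².
v = 2309 m/s = 2.309 km/s.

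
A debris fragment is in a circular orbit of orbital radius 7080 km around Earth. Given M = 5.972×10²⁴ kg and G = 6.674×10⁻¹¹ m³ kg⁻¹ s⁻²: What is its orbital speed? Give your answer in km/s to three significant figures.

μ = GM = 6.674×10⁻¹¹ × 5.972×10²⁴ = 3.986×10¹⁴ m³/s².
r = 7080 km = 7.080×10⁶ m.
For a circular orbit v = √(μ/r) = √(3.986×10¹⁴ / 7.080×10⁶) = √(5.630×10⁷) = 7503 m/s.
That is 7.503 km/s.

v ≈ 7.50 km/s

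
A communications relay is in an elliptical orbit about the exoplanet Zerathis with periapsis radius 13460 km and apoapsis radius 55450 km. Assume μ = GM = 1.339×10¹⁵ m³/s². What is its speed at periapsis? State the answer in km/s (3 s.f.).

Semi-major axis a = (r_p + r_a)/2 = 34455 km = 3.446×10⁷ m.
Vis-viva: v² = μ(2/r − 1/a) = 1.339×10¹⁵ × (1.486×10⁻⁷ − 2.902×10⁻⁸) = 1.601×10⁸ m²/s².
v = 12650 m/s = 12.65 km/s.

v ≈ 12.7 km/s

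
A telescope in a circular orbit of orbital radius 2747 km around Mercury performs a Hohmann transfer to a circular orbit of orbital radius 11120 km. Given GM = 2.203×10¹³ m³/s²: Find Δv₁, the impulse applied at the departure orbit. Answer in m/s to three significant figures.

r₁ = 2747 km = 2.747×10⁶ m.
r₂ = 11120 km = 1.112×10⁷ m.
Transfer ellipse a_t = (r₁ + r₂)/2 = 6.934×10⁶ m.
At r₁: circular v_c1 = √(μ/r₁) = 2832 m/s; transfer-periherm v_p = √[μ(2/r₁ − 1/a_t)] = 3586 m/s.
Δv₁ = v_p − v_c1 = 754.5 m/s.

Δv ≈ 754 m/s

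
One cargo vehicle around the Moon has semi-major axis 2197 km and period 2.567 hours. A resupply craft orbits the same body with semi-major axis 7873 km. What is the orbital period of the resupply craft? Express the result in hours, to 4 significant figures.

Kepler's third law: T² ∝ a³, so T₂ = T₁ (a₂/a₁)^(3/2).
a₂/a₁ = 3.584, (a₂/a₁)^(3/2) = 6.784.
T₂ = 2.567 × 6.784 = 17.41 hours.

T₂ ≈ 17.41 hours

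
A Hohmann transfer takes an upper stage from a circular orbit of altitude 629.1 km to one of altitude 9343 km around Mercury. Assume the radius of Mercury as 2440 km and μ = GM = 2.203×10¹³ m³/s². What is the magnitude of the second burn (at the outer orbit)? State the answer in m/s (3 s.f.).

Δv ≈ 488 m/s

r₁ = 2440 + 629.1 = 3069.1 km = 3.0691×10⁶ m.
r₂ = 2440 + 9343 = 11783 km = 1.1783×10⁷ m.
Transfer ellipse a_t = (r₁ + r₂)/2 = 7.426×10⁶ m.
At r₁: circular v_c1 = √(μ/r₁) = 2679 m/s; transfer-periherm v_p = √[μ(2/r₁ − 1/a_t)] = 3375 m/s.
At r₂: circular v_c2 = √(μ/r₂) = 1367 m/s; transfer-apoherm v_a = √[μ(2/r₂ − 1/a_t)] = 879.0 m/s.
Δv₂ = v_c2 − v_a = 488.3 m/s.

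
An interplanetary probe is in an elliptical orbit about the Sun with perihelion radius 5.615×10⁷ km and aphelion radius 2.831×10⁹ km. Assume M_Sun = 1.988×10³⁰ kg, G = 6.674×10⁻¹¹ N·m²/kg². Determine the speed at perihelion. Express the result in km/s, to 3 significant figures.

v ≈ 68.1 km/s

μ = GM = 6.674×10⁻¹¹ × 1.988×10³⁰ = 1.327×10²⁰ m³/s².
Semi-major axis a = (r_p + r_a)/2 = 1.4436×10⁹ km = 1.444×10¹² m.
Vis-viva: v² = μ(2/r − 1/a) = 1.327×10²⁰ × (3.562×10⁻¹¹ − 6.927×10⁻¹³) = 4.634×10⁹ m²/s².
v = 68070 m/s = 68.07 km/s.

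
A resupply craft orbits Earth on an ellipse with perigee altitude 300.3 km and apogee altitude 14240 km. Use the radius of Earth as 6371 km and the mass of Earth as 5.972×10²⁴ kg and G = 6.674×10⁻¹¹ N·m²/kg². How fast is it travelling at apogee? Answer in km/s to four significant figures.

v ≈ 3.075 km/s

μ = GM = 6.674×10⁻¹¹ × 5.972×10²⁴ = 3.986×10¹⁴ m³/s².
r_p = 6371 + 300.3 = 6671.3 km = 6.6713×10⁶ m.
r_a = 6371 + 14240 = 20611 km = 2.0611×10⁷ m.
Semi-major axis a = (r_p + r_a)/2 = 13641 km = 1.364×10⁷ m.
Vis-viva: v² = μ(2/r − 1/a) = 3.986×10¹⁴ × (9.704×10⁻⁸ − 7.331×10⁻⁸) = 9.457×10⁶ m²/s².
v = 3075 m/s = 3.075 km/s.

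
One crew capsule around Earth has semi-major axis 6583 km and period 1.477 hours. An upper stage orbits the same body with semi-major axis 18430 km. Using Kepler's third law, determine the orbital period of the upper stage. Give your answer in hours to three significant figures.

Kepler's third law: T² ∝ a³, so T₂ = T₁ (a₂/a₁)^(3/2).
a₂/a₁ = 2.800, (a₂/a₁)^(3/2) = 4.684.
T₂ = 1.477 × 4.684 = 6.919 hours.

T₂ ≈ 6.92 hours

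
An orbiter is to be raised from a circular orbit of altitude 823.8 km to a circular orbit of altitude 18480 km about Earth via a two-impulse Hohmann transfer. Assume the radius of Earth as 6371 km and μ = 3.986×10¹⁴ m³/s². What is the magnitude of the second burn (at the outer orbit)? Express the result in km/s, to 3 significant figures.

r₁ = 6371 + 823.8 = 7194.8 km = 7.1948×10⁶ m.
r₂ = 6371 + 18480 = 24851 km = 2.4851×10⁷ m.
Transfer ellipse a_t = (r₁ + r₂)/2 = 1.602×10⁷ m.
At r₁: circular v_c1 = √(μ/r₁) = 7443 m/s; transfer-perigee v_p = √[μ(2/r₁ − 1/a_t)] = 9270 m/s.
At r₂: circular v_c2 = √(μ/r₂) = 4005 m/s; transfer-apogee v_a = √[μ(2/r₂ − 1/a_t)] = 2684 m/s.
Δv₂ = v_c2 − v_a = 1321 m/s.
= 1.321 km/s.

Δv ≈ 1.32 km/s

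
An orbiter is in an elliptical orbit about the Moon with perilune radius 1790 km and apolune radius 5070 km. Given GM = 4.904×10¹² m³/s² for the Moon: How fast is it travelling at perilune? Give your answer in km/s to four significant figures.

v ≈ 2.012 km/s

Semi-major axis a = (r_p + r_a)/2 = 3430.0 km = 3.430×10⁶ m.
Vis-viva: v² = μ(2/r − 1/a) = 4.904×10¹² × (1.117×10⁻⁶ − 2.915×10⁻⁷) = 4.050×10⁶ m²/s².
v = 2012 m/s = 2.012 km/s.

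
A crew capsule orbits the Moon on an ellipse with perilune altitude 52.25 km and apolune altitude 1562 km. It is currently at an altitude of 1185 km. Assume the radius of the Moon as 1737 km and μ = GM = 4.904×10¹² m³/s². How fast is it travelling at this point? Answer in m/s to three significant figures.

r_p = 1737 + 52.25 = 1789.2 km = 1.7892×10⁶ m.
r_a = 1737 + 1562 = 3299.0 km = 3.2990×10⁶ m.
r = 1737 + 1185 = 2922.0 km = 2.922×10⁶ m.
Semi-major axis a = (r_p + r_a)/2 = 2544.1 km = 2.544×10⁶ m.
Vis-viva: v² = μ(2/r − 1/a) = 4.904×10¹² × (6.845×10⁻⁷ − 3.931×10⁻⁷) = 1.429×10⁶ m²/s².
v = 1195 m/s.

v ≈ 1200 m/s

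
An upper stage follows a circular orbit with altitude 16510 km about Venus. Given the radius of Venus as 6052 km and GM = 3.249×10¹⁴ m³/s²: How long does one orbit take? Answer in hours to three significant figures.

T ≈ 10.4 hours

r = 6052 + 16510 = 22562 km = 2.2562×10⁷ m.
Kepler's third law: T = 2π√(r³/μ) = 2π√((2.256×10⁷)³ / 3.249×10¹⁴).
r³/μ = 3.535×10⁷ s², so T = 2π × 5.946×10³ = 3.736×10⁴ s.
Converting: 3.736×10⁴ s ÷ 3600 = 10.38 hours.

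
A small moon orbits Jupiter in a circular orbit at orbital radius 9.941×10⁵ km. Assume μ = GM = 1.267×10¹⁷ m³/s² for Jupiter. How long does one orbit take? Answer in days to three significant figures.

r = 9.941×10⁵ km = 9.941×10⁸ m.
Kepler's third law: T = 2π√(r³/μ) = 2π√((9.941×10⁸)³ / 1.267×10¹⁷).
r³/μ = 7.754×10⁹ s², so T = 2π × 8.806×10⁴ = 5.533×10⁵ s.
Converting: 5.533×10⁵ s ÷ 86400 = 6.404 days.

T ≈ 6.40 days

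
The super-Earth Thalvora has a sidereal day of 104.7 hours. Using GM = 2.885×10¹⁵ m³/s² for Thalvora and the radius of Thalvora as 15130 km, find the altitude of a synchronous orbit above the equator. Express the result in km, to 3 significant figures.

h_sync ≈ 2.03×10⁵ km

T = 104.7 hours = 3.769×10⁵ s.
A synchronous orbit has period T, so by Kepler's third law a = (μT²/4π²)^(1/3).
μT²/4π² = 2.885×10¹⁵ × (3.769×10⁵)² / 39.48 = 1.038×10²⁵ m³.
a = 2.182×10⁸ m = 2.1815×10⁵ km.
Altitude h = a − R = 2.1815×10⁵ − 15130 = 2.0302×10⁵ km.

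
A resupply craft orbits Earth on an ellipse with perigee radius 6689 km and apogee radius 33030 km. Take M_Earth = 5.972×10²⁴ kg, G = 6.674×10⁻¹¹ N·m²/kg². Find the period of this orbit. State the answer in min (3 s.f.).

μ = GM = 6.674×10⁻¹¹ × 5.972×10²⁴ = 3.986×10¹⁴ m³/s².
Semi-major axis a = (r_p + r_a)/2 = (6689.0 + 33030)/2 = 19860 km = 1.986×10⁷ m.
By Kepler's third law T = 2π√(a³/μ) = 2π × 4.433×10³ = 2.785×10⁴ s.
= 464.2 min.

T ≈ 464 min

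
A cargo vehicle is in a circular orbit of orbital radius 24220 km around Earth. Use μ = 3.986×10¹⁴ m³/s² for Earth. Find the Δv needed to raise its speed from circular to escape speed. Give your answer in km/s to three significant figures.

Δv ≈ 1.68 km/s

r = 24220 km = 2.422×10⁷ m.
Circular speed v_c = √(μ/r) = 4057 m/s.
Escape speed v_esc = √(2μ/r) = √2 × v_c = 5737 m/s.
Δv = v_esc − v_c = 1680 m/s = 1.680 km/s.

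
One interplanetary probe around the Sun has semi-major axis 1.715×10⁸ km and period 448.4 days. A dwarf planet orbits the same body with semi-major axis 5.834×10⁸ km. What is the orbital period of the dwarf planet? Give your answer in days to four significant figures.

Kepler's third law: T² ∝ a³, so T₂ = T₁ (a₂/a₁)^(3/2).
a₂/a₁ = 3.402, (a₂/a₁)^(3/2) = 6.274.
T₂ = 448.4 × 6.274 = 2813 days.

T₂ ≈ 2813 days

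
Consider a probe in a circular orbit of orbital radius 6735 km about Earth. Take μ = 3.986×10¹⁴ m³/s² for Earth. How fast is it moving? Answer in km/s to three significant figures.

r = 6735 km = 6.735×10⁶ m.
For a circular orbit v = √(μ/r) = √(3.986×10¹⁴ / 6.735×10⁶) = √(5.918×10⁷) = 7693 m/s.
That is 7.693 km/s.

v ≈ 7.69 km/s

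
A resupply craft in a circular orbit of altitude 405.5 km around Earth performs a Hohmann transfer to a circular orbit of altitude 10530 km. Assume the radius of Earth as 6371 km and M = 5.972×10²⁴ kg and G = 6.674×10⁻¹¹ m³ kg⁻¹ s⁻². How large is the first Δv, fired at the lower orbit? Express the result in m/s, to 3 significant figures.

μ = GM = 6.674×10⁻¹¹ × 5.972×10²⁴ = 3.986×10¹⁴ m³/s².
r₁ = 6371 + 405.5 = 6776.5 km = 6.7765×10⁶ m.
r₂ = 6371 + 10530 = 16901 km = 1.6901×10⁷ m.
Transfer ellipse a_t = (r₁ + r₂)/2 = 1.184×10⁷ m.
At r₁: circular v_c1 = √(μ/r₁) = 7669 m/s; transfer-perigee v_p = √[μ(2/r₁ − 1/a_t)] = 9163 m/s.
Δv₁ = v_p − v_c1 = 1494 m/s.

Δv ≈ 1490 m/s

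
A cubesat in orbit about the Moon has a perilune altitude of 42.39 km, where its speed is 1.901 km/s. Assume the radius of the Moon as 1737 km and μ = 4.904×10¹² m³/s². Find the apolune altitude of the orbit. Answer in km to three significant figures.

apolune altitude ≈ 1650 km

r_p = 1737 + 42.39 = 1779.4 km = 1.779×10⁶ m.
Specific energy ε = v²/2 − μ/r = -9.491×10⁵ J/kg, so a = −μ/(2ε) = 2.583×10⁶ m.
The apsides satisfy r_p + r_a = 2a, so the apolune radius is 2a − r_p = 3.388×10⁶ m = 3387.6 km.
Apolune altitude = 3387.6 − 1737 = 1650.6 km.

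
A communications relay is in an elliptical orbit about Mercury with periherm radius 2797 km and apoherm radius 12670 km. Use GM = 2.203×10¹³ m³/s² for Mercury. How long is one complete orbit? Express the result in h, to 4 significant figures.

Semi-major axis a = (r_p + r_a)/2 = (2797.0 + 12670)/2 = 7733.5 km = 7.734×10⁶ m.
By Kepler's third law T = 2π√(a³/μ) = 2π × 4.582×10³ = 2.879×10⁴ s.
= 7.997 h.

T ≈ 7.997 h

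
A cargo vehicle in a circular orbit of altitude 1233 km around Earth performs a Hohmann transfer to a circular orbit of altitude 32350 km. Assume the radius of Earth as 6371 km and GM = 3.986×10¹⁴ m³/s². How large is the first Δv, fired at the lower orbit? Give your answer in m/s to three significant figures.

Δv ≈ 2120 m/s

r₁ = 6371 + 1233 = 7604.0 km = 7.6040×10⁶ m.
r₂ = 6371 + 32350 = 38721 km = 3.8721×10⁷ m.
Transfer ellipse a_t = (r₁ + r₂)/2 = 2.316×10⁷ m.
At r₁: circular v_c1 = √(μ/r₁) = 7240 m/s; transfer-perigee v_p = √[μ(2/r₁ − 1/a_t)] = 9361 m/s.
Δv₁ = v_p − v_c1 = 2121 m/s.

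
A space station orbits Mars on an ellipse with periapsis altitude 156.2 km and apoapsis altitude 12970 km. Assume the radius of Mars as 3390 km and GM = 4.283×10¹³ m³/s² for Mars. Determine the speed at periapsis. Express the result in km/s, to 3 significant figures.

r_p = 3390 + 156.2 = 3546.2 km = 3.5462×10⁶ m.
r_a = 3390 + 12970 = 16360 km = 1.6360×10⁷ m.
Semi-major axis a = (r_p + r_a)/2 = 9953.1 km = 9.953×10⁶ m.
Vis-viva: v² = μ(2/r − 1/a) = 4.283×10¹³ × (5.640×10⁻⁷ − 1.005×10⁻⁷) = 1.985×10⁷ m²/s².
v = 4456 m/s = 4.456 km/s.

v ≈ 4.46 km/s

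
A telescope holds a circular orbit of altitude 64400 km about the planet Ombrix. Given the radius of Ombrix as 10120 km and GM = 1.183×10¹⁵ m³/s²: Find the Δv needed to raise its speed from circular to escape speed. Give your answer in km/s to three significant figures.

r = 10120 + 64400 = 74520 km = 7.4520×10⁷ m.
Circular speed v_c = √(μ/r) = 3984 m/s.
Escape speed v_esc = √(2μ/r) = √2 × v_c = 5635 m/s.
Δv = v_esc − v_c = 1650 m/s = 1.650 km/s.

Δv ≈ 1.65 km/s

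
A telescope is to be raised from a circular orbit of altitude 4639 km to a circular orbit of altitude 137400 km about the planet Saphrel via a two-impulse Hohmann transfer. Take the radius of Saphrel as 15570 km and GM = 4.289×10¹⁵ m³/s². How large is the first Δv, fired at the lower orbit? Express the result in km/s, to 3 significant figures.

Δv ≈ 4.79 km/s

r₁ = 15570 + 4639 = 20209 km = 2.0209×10⁷ m.
r₂ = 15570 + 137400 = 152970 km = 1.5297×10⁸ m.
Transfer ellipse a_t = (r₁ + r₂)/2 = 8.659×10⁷ m.
At r₁: circular v_c1 = √(μ/r₁) = 14570 m/s; transfer-periapsis v_p = √[μ(2/r₁ − 1/a_t)] = 19360 m/s.
Δv₁ = v_p − v_c1 = 4795 m/s.
= 4.795 km/s.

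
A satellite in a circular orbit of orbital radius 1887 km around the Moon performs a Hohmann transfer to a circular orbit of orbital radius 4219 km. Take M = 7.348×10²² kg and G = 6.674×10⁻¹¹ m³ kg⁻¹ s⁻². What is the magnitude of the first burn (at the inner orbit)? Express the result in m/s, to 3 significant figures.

μ = GM = 6.674×10⁻¹¹ × 7.348×10²² = 4.904×10¹² m³/s².
r₁ = 1887 km = 1.887×10⁶ m.
r₂ = 4219 km = 4.219×10⁶ m.
Transfer ellipse a_t = (r₁ + r₂)/2 = 3.053×10⁶ m.
At r₁: circular v_c1 = √(μ/r₁) = 1612 m/s; transfer-perilune v_p = √[μ(2/r₁ − 1/a_t)] = 1895 m/s.
Δv₁ = v_p − v_c1 = 283.0 m/s.

Δv ≈ 283 m/s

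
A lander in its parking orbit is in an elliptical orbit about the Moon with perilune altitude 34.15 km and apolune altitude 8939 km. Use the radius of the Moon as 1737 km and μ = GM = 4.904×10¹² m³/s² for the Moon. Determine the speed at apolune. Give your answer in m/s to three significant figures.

r_p = 1737 + 34.15 = 1771.2 km = 1.7712×10⁶ m.
r_a = 1737 + 8939 = 10676 km = 1.0676×10⁷ m.
Semi-major axis a = (r_p + r_a)/2 = 6223.6 km = 6.224×10⁶ m.
Vis-viva: v² = μ(2/r − 1/a) = 4.904×10¹² × (1.873×10⁻⁷ − 1.607×10⁻⁷) = 1.307×10⁵ m²/s².
v = 361.6 m/s.

v ≈ 362 m/s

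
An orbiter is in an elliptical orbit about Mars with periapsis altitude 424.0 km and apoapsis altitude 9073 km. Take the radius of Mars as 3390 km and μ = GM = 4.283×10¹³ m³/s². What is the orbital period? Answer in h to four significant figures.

T ≈ 6.192 h

r_p = 3390 + 424.0 = 3814.0 km = 3.8140×10⁶ m.
r_a = 3390 + 9073 = 12463 km = 1.2463×10⁷ m.
Semi-major axis a = (r_p + r_a)/2 = (3814.0 + 12463)/2 = 8138.5 km = 8.138×10⁶ m.
By Kepler's third law T = 2π√(a³/μ) = 2π × 3.548×10³ = 2.229×10⁴ s.
= 6.192 h.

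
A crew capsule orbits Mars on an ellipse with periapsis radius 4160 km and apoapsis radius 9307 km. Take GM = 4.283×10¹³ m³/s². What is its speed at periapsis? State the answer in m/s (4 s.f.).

v ≈ 3772 m/s

Semi-major axis a = (r_p + r_a)/2 = 6733.5 km = 6.734×10⁶ m.
Vis-viva: v² = μ(2/r − 1/a) = 4.283×10¹³ × (4.808×10⁻⁷ − 1.485×10⁻⁷) = 1.423×10⁷ m²/s².
v = 3772 m/s.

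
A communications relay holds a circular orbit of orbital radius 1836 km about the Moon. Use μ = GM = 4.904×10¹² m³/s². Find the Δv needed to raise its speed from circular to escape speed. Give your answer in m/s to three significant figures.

r = 1836 km = 1.836×10⁶ m.
Circular speed v_c = √(μ/r) = 1634 m/s.
Escape speed v_esc = √(2μ/r) = √2 × v_c = 2311 m/s.
Δv = v_esc − v_c = 677.0 m/s.

Δv ≈ 677 m/s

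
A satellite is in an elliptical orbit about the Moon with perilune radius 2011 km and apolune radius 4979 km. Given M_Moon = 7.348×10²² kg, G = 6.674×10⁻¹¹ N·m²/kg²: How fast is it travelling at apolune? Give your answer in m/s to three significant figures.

μ = GM = 6.674×10⁻¹¹ × 7.348×10²² = 4.904×10¹² m³/s².
Semi-major axis a = (r_p + r_a)/2 = 3495.0 km = 3.495×10⁶ m.
Vis-viva: v² = μ(2/r − 1/a) = 4.904×10¹² × (4.017×10⁻⁷ − 2.861×10⁻⁷) = 5.667×10⁵ m²/s².
v = 752.8 m/s.

v ≈ 753 m/s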